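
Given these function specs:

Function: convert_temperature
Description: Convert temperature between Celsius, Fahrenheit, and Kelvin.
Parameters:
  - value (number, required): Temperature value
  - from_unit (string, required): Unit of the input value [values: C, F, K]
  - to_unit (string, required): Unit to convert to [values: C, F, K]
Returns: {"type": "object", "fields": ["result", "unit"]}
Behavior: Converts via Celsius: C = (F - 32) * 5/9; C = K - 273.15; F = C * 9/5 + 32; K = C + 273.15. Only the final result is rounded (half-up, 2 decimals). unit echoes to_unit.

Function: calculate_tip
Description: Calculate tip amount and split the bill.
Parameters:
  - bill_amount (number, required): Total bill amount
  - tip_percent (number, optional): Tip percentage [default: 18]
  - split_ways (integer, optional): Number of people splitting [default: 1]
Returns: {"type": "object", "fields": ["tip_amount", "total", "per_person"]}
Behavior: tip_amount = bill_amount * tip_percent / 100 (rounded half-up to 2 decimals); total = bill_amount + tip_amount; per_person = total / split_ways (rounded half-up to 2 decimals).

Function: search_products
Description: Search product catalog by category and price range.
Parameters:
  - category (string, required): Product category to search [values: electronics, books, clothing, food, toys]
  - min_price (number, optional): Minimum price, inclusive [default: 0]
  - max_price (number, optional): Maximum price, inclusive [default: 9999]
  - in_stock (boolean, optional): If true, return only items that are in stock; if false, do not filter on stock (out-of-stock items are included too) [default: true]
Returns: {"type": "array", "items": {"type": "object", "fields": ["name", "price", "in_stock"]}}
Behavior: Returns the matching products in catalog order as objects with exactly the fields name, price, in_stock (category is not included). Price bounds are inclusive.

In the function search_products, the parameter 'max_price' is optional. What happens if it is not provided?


The search_products spec declares:
  - max_price (number, optional): Maximum price, inclusive [default: 9999]
It defaults to 9999


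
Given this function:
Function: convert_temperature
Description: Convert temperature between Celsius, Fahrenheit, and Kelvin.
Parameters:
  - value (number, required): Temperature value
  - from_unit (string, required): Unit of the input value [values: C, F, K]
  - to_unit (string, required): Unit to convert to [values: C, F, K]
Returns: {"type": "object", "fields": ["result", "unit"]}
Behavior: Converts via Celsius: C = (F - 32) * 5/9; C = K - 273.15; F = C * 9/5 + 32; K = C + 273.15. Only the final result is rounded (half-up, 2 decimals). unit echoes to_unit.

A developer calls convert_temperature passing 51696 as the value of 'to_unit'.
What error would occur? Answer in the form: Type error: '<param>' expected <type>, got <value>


Spec: 'to_unit' is declared as string; 51696 is an integer.
Type error: 'to_unit' expected string, got 51696


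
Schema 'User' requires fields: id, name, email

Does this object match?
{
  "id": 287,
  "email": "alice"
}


Checking required fields...
Missing: name
Invalid - missing required field 'name'


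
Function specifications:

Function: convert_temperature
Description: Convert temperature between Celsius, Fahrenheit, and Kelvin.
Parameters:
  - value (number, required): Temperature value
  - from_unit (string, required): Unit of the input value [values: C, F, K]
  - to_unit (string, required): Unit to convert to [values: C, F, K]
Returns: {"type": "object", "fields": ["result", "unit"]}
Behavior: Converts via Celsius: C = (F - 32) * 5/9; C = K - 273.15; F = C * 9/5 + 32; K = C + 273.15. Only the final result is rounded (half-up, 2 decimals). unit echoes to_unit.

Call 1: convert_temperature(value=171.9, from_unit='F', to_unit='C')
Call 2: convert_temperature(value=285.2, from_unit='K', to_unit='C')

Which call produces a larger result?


Call 1:
  To C: (171.9 - 32) * 5/9 = 77.722222
  Target is C: 77.722222
  Round to 2 decimals: 77.72
  -> 77.72 C
Call 2:
  To C: 285.2 - 273.15 = 12.05
  Target is C: 12.05
  Round to 2 decimals: 12.05
  -> 12.05 C
Call 1 (77.72 C)


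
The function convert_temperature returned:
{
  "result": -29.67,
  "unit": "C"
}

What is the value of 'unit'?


C


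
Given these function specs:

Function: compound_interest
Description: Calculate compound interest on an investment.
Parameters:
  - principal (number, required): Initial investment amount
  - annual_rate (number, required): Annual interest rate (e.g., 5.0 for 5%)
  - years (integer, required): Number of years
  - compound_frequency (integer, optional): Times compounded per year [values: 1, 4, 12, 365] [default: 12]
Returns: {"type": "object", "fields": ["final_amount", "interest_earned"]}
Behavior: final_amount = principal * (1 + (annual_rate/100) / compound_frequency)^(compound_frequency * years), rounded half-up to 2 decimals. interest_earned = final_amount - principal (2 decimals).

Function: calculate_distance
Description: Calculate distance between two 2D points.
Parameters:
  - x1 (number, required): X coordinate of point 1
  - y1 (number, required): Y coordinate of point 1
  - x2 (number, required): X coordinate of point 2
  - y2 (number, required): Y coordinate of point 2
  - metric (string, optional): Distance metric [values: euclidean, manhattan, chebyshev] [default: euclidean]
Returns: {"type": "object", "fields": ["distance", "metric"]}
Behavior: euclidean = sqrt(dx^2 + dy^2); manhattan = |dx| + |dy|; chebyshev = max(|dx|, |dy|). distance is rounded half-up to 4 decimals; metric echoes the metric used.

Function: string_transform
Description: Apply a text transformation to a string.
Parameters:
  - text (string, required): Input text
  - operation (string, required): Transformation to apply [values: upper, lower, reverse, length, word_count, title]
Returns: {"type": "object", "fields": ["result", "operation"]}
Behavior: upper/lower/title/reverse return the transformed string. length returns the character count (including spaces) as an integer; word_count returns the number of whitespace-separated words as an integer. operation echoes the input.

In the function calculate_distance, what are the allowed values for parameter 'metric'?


The calculate_distance spec declares:
  - metric (string, optional): Distance metric [values: euclidean, manhattan, chebyshev] [default: euclidean]
Allowed values:
euclidean, manhattan, chebyshev


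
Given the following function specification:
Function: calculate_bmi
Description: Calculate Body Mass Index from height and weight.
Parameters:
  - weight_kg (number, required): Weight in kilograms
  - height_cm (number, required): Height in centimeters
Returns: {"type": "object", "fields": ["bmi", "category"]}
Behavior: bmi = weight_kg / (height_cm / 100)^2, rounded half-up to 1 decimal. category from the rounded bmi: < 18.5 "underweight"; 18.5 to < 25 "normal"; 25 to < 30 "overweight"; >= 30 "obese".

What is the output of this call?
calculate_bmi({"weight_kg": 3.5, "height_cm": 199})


height_m = 199 / 100 = 1.99
bmi = 3.5 / 1.99^2 = 3.5 / 3.9601 = 0.883816 -> 0.9
0.9 < 18.5 -> underweight
Output:
{"bmi": 0.9, "category": "underweight"}


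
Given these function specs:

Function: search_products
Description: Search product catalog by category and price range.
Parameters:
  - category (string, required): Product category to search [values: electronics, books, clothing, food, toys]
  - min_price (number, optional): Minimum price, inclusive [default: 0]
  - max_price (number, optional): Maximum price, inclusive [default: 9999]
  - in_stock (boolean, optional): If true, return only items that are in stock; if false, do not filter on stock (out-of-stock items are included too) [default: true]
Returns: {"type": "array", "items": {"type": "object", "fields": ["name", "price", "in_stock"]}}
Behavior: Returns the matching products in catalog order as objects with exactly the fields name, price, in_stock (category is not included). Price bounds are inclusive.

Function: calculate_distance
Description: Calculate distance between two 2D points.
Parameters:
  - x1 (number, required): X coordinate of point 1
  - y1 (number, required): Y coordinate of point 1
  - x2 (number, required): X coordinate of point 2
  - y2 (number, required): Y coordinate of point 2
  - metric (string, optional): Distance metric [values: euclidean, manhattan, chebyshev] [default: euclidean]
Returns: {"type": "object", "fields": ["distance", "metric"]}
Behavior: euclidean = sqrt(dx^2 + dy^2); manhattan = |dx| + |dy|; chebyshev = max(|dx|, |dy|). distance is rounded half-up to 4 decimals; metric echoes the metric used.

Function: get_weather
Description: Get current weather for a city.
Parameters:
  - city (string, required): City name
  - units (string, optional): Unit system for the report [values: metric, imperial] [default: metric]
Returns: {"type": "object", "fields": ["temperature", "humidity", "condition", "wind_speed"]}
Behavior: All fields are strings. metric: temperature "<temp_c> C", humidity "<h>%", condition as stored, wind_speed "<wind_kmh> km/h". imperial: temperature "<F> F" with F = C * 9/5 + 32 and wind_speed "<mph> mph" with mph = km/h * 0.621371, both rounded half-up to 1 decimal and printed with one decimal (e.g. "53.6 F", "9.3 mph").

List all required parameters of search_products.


Parameters of search_products and their required/optional flag:
  category: required
  min_price: optional
  max_price: optional
  in_stock: optional
category


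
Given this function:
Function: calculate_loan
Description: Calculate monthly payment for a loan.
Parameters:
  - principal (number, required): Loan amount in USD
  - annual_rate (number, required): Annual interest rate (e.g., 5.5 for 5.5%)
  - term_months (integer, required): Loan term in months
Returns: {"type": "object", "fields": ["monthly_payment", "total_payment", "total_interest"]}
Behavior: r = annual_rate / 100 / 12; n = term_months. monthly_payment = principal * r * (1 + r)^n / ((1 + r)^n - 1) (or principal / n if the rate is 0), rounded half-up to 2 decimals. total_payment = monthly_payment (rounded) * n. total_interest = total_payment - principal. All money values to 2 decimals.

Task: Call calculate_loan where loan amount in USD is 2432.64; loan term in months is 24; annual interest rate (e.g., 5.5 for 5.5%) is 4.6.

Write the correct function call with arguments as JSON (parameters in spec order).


Mapping each described value to its parameter name:
  'Loan amount in USD' -> principal = 2432.64
  'Loan term in months' -> term_months = 24
  'Annual interest rate (e.g., 5.5 for 5.5%)' -> annual_rate = 4.6
calculate_loan({"principal": 2432.64, "annual_rate": 4.6, "term_months": 24})


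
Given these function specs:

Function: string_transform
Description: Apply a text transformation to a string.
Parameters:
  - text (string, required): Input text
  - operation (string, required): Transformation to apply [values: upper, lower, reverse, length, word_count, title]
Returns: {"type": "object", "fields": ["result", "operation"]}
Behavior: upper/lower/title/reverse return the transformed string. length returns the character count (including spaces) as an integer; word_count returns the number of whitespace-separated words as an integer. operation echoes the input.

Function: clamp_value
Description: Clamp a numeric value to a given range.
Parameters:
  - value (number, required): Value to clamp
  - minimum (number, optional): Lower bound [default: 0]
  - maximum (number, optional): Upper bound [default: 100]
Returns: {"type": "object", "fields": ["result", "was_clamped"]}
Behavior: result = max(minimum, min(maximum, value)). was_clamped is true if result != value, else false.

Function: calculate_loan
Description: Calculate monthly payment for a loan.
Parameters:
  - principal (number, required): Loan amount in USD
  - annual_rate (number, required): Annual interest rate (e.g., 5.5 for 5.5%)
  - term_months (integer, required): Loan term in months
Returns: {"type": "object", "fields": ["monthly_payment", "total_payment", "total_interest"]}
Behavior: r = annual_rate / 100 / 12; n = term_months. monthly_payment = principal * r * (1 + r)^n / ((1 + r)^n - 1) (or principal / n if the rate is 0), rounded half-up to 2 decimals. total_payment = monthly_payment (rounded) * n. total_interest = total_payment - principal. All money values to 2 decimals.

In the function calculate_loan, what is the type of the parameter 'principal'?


The calculate_loan spec declares:
  - principal (number, required): Loan amount in USD
Type:
number


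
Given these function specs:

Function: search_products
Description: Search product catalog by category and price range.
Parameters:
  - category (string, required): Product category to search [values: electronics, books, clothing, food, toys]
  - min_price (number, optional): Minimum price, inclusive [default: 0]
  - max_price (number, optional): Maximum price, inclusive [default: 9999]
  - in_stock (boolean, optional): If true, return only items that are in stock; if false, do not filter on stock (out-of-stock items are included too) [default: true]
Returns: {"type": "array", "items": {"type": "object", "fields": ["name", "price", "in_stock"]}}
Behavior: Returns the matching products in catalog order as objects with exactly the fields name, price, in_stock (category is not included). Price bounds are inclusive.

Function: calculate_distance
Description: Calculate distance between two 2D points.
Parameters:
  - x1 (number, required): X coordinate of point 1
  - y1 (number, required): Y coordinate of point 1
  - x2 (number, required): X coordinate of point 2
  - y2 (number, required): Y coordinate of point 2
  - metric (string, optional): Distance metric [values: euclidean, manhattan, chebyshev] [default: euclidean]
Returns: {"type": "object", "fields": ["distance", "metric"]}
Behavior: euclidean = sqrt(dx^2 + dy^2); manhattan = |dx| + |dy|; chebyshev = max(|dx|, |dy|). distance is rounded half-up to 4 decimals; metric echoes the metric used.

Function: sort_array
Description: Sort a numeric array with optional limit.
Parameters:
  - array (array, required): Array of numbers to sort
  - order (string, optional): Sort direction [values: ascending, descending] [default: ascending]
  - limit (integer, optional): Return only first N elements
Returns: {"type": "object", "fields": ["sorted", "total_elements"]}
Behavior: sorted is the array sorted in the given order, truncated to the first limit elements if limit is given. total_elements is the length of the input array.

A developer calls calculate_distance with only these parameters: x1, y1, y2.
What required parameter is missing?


Required parameters: x1, y1, x2, y2
Provided: x1, y1, y2
Missing: x2
x2


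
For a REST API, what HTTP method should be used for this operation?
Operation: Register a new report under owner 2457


GET = read, POST = create, PUT = update/replace, DELETE = remove
This operation is a create.
POST


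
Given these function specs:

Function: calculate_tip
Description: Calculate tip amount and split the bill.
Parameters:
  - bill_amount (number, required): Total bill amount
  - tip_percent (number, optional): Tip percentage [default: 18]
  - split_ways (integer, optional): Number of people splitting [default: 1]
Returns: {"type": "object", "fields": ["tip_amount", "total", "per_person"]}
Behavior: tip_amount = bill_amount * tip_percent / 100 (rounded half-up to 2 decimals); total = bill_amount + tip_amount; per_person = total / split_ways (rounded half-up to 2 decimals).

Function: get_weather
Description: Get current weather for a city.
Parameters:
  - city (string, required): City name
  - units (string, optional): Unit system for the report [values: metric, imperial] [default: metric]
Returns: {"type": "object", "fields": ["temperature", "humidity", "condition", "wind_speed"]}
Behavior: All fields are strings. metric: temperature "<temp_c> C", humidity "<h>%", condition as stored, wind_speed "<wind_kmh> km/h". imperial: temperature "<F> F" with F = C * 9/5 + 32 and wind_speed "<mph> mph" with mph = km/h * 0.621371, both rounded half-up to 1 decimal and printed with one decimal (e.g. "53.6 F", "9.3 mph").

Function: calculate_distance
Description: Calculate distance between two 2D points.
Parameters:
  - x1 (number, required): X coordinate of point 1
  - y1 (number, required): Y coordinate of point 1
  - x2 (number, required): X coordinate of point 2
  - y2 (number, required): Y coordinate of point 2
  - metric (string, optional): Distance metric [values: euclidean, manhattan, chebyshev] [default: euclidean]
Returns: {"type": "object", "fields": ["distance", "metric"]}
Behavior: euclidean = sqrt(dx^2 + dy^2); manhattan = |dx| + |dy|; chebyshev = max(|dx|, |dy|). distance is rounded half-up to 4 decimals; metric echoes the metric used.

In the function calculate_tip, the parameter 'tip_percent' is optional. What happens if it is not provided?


The calculate_tip spec declares:
  - tip_percent (number, optional): Tip percentage [default: 18]
It defaults to 18


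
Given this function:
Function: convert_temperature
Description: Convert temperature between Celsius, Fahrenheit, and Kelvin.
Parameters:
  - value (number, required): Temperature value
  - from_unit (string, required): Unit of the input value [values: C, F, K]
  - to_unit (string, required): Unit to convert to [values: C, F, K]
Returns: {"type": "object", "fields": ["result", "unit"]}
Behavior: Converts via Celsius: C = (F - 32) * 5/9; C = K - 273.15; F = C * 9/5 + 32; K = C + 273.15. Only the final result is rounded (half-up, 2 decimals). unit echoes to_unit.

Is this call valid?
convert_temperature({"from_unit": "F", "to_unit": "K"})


Checking required parameters...
Missing required parameter: value
Invalid - missing required parameter 'value'


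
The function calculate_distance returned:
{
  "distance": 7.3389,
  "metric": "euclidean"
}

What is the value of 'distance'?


7.3389


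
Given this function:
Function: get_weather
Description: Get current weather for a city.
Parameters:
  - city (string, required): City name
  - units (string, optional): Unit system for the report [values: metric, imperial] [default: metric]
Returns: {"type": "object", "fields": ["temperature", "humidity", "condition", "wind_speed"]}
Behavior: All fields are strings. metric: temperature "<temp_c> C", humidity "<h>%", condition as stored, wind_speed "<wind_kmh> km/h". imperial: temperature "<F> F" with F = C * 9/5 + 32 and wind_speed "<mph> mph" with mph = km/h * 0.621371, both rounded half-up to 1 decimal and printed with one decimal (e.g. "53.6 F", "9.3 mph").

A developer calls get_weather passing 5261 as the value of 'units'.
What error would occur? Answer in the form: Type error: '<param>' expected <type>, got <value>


Spec: 'units' is declared as string; 5261 is an integer.
Type error: 'units' expected string, got 5261


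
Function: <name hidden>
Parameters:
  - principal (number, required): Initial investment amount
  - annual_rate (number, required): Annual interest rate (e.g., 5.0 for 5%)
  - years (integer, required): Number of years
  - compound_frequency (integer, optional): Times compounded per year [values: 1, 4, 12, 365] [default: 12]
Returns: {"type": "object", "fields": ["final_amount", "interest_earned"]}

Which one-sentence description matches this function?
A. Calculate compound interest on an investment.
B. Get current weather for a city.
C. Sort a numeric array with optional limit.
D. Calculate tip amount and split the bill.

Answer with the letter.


Parameters principal, annual_rate, years, compound_frequency and return ["final_amount", "interest_earned"] fit: Calculate compound interest on an investment.
A


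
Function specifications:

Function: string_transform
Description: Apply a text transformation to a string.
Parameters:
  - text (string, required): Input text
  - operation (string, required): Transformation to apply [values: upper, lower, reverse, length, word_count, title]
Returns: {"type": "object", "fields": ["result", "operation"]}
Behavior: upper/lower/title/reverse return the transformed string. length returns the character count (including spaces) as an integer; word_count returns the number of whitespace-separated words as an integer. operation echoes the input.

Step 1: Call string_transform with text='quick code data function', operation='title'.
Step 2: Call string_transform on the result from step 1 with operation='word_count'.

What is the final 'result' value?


Step 1: string_transform(text='quick code data function', operation='title')
  -> result = 'Quick Code Data Function'
Step 2: string_transform(text='Quick Code Data Function', operation='word_count')
  words: Quick, Code, Data, Function -> 4
  -> result = 4
4


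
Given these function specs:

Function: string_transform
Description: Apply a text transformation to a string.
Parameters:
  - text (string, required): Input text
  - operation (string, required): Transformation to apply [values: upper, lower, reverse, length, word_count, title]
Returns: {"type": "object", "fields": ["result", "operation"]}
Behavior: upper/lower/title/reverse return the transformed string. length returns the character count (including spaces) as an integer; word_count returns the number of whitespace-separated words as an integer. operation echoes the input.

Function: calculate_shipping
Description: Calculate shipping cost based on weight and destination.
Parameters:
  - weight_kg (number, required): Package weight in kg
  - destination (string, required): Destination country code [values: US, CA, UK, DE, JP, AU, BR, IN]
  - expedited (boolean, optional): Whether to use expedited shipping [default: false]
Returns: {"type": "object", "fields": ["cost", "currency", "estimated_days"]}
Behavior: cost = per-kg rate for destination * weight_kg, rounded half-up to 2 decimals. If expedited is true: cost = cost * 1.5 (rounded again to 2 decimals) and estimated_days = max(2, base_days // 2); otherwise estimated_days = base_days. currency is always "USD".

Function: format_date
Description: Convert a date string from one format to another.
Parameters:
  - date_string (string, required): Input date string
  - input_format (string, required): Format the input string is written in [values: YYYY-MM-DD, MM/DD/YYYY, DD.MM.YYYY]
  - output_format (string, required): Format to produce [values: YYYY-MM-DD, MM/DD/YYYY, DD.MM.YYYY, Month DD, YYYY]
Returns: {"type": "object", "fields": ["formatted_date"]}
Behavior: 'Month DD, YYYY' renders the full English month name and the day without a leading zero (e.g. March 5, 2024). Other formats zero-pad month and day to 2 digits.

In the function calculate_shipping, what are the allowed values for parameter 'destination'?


The calculate_shipping spec declares:
  - destination (string, required): Destination country code [values: US, CA, UK, DE, JP, AU, BR, IN]
Allowed values:
US, CA, UK, DE, JP, AU, BR, IN


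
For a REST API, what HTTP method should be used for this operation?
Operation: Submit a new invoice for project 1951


GET = read, POST = create, PUT = update/replace, DELETE = remove
This operation is a create.
POST


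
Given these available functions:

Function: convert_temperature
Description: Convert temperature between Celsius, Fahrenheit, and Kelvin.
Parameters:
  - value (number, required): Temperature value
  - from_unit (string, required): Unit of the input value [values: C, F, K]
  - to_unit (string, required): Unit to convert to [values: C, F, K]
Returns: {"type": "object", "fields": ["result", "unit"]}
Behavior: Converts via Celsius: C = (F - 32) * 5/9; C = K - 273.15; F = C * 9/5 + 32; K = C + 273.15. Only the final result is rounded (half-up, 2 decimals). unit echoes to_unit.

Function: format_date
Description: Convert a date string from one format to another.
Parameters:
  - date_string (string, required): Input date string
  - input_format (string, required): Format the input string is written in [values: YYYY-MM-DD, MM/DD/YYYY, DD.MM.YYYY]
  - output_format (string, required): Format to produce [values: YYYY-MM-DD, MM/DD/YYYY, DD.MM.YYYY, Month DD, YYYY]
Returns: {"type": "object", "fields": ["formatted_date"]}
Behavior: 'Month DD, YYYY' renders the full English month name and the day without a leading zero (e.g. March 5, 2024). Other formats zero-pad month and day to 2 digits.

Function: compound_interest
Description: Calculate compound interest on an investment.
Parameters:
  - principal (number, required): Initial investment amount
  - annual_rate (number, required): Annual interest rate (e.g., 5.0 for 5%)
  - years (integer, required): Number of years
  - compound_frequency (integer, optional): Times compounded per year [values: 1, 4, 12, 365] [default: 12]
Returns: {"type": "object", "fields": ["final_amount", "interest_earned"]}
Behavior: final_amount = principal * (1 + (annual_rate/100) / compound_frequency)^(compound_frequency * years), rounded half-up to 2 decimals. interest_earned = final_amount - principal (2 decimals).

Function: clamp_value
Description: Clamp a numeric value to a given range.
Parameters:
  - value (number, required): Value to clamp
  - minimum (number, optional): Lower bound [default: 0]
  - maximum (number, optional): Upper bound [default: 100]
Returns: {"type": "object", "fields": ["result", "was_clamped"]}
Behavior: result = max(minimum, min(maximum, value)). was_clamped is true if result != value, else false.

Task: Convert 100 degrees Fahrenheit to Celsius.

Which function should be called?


The task needs a function whose description is: Convert temperature between Celsius, Fahrenheit, and Kelvin.
convert_temperature


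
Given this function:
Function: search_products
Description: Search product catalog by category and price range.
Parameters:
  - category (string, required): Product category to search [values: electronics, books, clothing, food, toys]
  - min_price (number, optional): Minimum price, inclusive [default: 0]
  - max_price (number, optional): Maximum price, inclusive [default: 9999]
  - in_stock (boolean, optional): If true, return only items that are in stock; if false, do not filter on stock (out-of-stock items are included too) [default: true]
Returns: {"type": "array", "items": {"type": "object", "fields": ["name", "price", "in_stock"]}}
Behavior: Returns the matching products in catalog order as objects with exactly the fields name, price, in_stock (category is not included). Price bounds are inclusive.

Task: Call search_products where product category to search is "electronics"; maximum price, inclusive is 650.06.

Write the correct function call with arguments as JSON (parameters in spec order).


Mapping each described value to its parameter name:
  'Product category to search' -> category = "electronics"
  'Maximum price, inclusive' -> max_price = 650.06
search_products({"category": "electronics", "max_price": 650.06})


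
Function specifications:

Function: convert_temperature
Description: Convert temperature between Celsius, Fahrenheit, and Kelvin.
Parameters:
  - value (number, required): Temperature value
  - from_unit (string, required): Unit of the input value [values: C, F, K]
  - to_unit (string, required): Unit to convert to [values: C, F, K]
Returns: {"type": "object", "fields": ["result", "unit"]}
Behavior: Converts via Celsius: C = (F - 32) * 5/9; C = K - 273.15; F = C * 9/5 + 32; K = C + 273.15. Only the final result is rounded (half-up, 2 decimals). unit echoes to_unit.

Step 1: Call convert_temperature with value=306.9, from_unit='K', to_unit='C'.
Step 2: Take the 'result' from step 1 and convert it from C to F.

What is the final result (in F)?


Step 1: convert_temperature(value=306.9, from_unit=K, to_unit=C)
  To C: 306.9 - 273.15 = 33.75
  Target is C: 33.75
  Round to 2 decimals: 33.75
  -> result = 33.75 C
Step 2: convert_temperature(value=33.75, from_unit=C, to_unit=F)
  Input already in C: 33.75
  To F: 33.75 * 9/5 + 32 = 92.75
  Round to 2 decimals: 92.75
  -> result = 92.75 F
92.75 F


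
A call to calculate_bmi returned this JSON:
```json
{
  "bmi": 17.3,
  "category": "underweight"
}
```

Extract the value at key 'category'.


underweight


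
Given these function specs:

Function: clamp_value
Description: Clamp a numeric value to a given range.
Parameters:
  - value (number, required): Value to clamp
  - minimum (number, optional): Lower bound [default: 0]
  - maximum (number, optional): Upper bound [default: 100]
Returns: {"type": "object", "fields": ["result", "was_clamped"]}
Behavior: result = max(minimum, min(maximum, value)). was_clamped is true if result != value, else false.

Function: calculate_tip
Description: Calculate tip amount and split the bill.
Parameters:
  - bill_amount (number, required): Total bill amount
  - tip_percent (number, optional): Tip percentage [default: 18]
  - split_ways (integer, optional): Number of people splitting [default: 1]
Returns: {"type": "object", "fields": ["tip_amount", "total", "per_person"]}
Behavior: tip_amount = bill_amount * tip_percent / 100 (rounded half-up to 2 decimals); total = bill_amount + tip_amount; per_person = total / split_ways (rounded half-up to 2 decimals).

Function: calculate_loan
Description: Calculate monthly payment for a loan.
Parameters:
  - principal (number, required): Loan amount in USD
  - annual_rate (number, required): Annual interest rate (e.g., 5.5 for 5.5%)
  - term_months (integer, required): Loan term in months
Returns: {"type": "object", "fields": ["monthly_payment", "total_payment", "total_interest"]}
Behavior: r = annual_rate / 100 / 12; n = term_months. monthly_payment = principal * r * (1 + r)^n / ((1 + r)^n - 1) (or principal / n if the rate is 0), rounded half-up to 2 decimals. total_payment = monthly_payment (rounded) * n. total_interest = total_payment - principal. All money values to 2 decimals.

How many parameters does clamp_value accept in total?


Parameters of clamp_value: value (required), minimum (optional), maximum (optional)
Total:
3


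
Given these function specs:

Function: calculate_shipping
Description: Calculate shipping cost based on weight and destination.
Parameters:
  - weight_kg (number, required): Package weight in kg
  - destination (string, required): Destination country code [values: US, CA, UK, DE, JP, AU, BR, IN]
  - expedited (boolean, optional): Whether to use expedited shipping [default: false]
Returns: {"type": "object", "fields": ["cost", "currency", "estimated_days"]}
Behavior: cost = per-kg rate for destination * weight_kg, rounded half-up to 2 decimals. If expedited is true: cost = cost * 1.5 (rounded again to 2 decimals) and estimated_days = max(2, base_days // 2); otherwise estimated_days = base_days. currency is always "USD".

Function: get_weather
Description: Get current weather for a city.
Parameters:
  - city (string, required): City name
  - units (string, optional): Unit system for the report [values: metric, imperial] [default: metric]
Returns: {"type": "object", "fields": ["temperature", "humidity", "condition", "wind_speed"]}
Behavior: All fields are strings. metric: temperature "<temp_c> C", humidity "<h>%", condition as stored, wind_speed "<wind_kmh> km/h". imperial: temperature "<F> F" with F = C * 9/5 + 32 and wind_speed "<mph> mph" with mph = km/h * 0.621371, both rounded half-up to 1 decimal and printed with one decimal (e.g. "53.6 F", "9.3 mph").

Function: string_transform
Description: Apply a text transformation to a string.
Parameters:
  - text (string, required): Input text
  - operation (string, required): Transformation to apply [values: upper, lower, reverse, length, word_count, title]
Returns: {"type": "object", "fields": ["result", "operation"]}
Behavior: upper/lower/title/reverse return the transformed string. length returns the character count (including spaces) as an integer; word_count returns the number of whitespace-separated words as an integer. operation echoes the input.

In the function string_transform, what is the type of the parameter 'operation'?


The string_transform spec declares:
  - operation (string, required): Transformation to apply [values: upper, lower, reverse, length, word_count, title]
Type:
string


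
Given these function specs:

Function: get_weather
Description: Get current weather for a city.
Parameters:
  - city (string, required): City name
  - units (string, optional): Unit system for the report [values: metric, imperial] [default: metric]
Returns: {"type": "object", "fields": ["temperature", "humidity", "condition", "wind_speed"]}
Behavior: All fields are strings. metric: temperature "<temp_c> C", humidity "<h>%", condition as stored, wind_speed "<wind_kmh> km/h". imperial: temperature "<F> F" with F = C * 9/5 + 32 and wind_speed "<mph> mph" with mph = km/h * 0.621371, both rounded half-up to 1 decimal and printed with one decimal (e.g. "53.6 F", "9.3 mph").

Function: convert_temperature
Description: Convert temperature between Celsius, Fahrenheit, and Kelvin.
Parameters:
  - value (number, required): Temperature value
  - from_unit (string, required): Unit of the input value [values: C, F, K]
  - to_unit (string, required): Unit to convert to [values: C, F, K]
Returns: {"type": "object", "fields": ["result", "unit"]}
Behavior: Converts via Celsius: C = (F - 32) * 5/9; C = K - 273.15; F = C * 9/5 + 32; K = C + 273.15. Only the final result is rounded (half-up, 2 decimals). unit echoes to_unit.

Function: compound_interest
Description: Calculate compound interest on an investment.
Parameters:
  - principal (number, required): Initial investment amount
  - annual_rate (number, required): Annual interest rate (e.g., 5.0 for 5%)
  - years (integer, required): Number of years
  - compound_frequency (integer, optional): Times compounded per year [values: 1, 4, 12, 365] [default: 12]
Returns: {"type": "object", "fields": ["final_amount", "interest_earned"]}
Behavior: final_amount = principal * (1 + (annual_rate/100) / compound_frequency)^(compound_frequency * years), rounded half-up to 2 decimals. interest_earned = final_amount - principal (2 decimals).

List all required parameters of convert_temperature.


Parameters of convert_temperature and their required/optional flag:
  value: required
  from_unit: required
  to_unit: required
from_unit, to_unit, value


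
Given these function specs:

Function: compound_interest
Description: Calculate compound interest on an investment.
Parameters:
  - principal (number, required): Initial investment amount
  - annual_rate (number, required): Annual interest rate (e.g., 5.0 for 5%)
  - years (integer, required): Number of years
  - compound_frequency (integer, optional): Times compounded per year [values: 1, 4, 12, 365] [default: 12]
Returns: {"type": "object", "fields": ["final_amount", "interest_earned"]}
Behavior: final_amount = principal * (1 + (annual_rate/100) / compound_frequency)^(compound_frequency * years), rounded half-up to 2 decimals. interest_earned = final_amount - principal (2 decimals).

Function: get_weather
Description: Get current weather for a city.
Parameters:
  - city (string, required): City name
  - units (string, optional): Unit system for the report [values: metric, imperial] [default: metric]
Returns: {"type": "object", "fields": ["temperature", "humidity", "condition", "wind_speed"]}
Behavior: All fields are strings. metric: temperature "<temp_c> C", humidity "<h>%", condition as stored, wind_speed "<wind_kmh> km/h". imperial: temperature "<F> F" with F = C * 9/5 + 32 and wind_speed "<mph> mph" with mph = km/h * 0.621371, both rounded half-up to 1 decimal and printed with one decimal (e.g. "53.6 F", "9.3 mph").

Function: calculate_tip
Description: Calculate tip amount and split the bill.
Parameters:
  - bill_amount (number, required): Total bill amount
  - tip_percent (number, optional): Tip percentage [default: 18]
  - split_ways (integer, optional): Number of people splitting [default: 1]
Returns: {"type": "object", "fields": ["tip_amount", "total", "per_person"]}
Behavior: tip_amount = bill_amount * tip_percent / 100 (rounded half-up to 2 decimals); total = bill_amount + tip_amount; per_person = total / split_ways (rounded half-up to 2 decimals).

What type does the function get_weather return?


The get_weather spec declares Returns: {"type": "object", "fields": ["temperature", "humidity", "condition", "wind_speed"]}
Type:
object


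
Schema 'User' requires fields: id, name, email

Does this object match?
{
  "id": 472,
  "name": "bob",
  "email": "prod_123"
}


Checking required fields... All present.
Valid - all required fields present


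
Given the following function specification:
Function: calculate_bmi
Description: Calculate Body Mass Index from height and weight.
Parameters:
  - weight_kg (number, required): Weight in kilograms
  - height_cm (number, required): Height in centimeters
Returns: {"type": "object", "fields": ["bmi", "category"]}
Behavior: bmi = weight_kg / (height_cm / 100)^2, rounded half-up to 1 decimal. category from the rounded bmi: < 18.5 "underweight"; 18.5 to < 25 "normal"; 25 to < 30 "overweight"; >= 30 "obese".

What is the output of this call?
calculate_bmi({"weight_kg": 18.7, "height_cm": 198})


height_m = 198 / 100 = 1.98
bmi = 18.7 / 1.98^2 = 18.7 / 3.9204 = 4.769921 -> 4.8
4.8 < 18.5 -> underweight
Output:
{"bmi": 4.8, "category": "underweight"}


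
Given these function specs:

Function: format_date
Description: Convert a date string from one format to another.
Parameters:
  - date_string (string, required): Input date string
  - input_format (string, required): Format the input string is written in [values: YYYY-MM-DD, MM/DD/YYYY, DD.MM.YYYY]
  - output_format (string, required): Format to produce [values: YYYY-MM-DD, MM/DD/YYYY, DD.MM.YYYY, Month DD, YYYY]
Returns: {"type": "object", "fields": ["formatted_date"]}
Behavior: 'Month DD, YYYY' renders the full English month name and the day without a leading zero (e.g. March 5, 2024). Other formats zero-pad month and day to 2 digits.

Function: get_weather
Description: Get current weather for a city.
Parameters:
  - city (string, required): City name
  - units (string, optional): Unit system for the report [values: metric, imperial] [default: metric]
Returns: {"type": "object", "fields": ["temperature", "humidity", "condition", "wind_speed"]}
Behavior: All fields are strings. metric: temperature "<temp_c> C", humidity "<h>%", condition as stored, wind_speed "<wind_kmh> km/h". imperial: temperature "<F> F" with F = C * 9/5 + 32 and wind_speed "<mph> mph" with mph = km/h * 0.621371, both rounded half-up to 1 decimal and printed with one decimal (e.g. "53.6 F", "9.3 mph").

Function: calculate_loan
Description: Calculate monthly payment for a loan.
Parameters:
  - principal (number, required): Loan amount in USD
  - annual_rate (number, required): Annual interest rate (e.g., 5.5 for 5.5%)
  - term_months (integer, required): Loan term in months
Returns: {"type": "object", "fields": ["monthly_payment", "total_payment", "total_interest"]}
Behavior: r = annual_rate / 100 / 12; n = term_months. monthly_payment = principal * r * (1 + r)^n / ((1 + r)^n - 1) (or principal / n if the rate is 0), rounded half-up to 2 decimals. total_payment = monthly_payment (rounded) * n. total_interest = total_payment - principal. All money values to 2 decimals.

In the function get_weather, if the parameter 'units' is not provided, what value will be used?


The get_weather spec declares:
  - units (string, optional): Unit system for the report [values: metric, imperial] [default: metric]
Default:
metric


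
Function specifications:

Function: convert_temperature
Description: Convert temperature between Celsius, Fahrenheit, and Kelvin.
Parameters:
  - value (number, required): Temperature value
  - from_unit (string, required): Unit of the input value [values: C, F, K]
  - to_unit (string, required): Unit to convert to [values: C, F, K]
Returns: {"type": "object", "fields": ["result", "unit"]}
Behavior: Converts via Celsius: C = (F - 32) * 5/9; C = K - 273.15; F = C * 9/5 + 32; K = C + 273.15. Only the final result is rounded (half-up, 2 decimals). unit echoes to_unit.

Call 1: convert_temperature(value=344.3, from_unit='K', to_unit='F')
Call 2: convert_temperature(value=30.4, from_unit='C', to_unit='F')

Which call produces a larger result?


Call 1:
  To C: 344.3 - 273.15 = 71.15
  To F: 71.15 * 9/5 + 32 = 160.07
  Round to 2 decimals: 160.07
  -> 160.07 F
Call 2:
  Input already in C: 30.4
  To F: 30.4 * 9/5 + 32 = 86.72
  Round to 2 decimals: 86.72
  -> 86.72 F
Call 1 (160.07 F)
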